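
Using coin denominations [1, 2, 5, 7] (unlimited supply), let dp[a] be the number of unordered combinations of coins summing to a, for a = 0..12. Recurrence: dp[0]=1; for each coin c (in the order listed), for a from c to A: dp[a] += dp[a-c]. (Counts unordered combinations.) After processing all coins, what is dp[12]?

after  coin     0     1     2     3     4     5     6     7     8     9    10    11    12
          1     1     1     1     1     1     1     1     1     1     1     1     1     1
          2     1     1     2     2     3     3     4     4     5     5     6     6     7
          5     1     1     2     2     3     4     5     6     7     8    10    11    13
          7     1     1     2     2     3     4     5     7     8    10    12    14    17

17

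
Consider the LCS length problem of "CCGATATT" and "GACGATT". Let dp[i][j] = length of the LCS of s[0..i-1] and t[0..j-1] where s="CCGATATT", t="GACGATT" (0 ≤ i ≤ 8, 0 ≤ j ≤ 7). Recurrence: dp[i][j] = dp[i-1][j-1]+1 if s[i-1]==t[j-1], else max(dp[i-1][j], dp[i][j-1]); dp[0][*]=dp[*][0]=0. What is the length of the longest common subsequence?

5

   ''  G  A  C  G  A  T  T
''  0  0  0  0  0  0  0  0
 C  0  0  0  1  1  1  1  1
 C  0  0  0  1  1  1  1  1
 G  0  1  1  1  2  2  2  2
 A  0  1  2  2  2  3  3  3
 T  0  1  2  2  2  3  4  4
 A  0  1  2  2  2  3  4  4
 T  0  1  2  2  2  3  4  5
 T  0  1  2  2  2  3  4  5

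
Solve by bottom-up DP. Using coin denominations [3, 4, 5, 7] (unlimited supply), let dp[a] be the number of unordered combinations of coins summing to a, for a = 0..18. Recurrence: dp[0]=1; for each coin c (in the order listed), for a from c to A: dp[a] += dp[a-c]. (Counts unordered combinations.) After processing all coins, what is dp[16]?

6

after  coin     0     1     2     3     4     5     6     7     8     9    10    11    12    13    14    15    16    17    18
          3     1     0     0     1     0     0     1     0     0     1     0     0     1     0     0     1     0     0     1
          4     1     0     0     1     1     0     1     1     1     1     1     1     2     1     1     2     2     1     2
          5     1     0     0     1     1     1     1     1     2     2     2     2     3     3     3     4     4     4     5
          7     1     0     0     1     1     1     1     2     2     2     3     3     4     4     5     6     6     7     8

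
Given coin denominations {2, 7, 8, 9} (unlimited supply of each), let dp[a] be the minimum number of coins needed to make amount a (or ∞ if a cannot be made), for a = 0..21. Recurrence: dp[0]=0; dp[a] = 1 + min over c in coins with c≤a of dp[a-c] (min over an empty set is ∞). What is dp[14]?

 a  0  1  2  3  4  5  6  7  8  9 10 11 12 13 14 15 16 17 18 19 20 21
dp  0  -  1  -  2  -  3  1  1  1  2  2  3  3  2  2  2  2  2  3  3  3
(- denotes ∞ / unreachable)

2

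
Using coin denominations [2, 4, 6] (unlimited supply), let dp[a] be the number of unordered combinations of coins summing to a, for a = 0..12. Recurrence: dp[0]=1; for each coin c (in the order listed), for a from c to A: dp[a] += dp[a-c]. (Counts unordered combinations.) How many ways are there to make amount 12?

7

after  coin     0     1     2     3     4     5     6     7     8     9    10    11    12
          2     1     0     1     0     1     0     1     0     1     0     1     0     1
          4     1     0     1     0     2     0     2     0     3     0     3     0     4
          6     1     0     1     0     2     0     3     0     4     0     5     0     7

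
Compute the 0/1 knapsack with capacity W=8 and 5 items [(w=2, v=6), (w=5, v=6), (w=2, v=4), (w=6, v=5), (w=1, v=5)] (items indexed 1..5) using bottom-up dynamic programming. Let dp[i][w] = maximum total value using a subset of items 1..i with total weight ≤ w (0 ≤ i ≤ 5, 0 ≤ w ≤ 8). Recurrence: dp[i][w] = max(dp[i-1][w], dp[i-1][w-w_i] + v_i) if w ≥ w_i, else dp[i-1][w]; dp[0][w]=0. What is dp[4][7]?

i\w   0   1   2   3   4   5   6   7   8
  0   0   0   0   0   0   0   0   0   0
  1   0   0   6   6   6   6   6   6   6
  2   0   0   6   6   6   6   6  12  12
  3   0   0   6   6  10  10  10  12  12
  4   0   0   6   6  10  10  10  12  12
  5   0   5   6  11  11  15  15  15  17

12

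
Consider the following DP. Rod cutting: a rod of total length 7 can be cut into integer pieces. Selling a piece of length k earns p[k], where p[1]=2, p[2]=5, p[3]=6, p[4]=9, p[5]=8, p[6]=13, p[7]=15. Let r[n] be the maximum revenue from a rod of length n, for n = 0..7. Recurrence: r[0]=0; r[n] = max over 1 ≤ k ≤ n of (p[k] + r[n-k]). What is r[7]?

   n    0    1    2    3    4    5    6    7
r[n]    0    2    5    7   10   12   15   17

17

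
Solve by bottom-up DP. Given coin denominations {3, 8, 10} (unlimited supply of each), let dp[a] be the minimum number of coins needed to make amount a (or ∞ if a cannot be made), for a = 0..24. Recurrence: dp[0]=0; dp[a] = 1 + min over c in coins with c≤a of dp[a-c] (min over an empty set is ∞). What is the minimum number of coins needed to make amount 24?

3

 a  0  1  2  3  4  5  6  7  8  9 10 11 12 13 14 15 16 17 18 19 20 21 22 23 24
dp  0  -  -  1  -  -  2  -  1  3  1  2  4  2  3  5  2  4  2  3  2  3  4  3  3
(- denotes ∞ / unreachable)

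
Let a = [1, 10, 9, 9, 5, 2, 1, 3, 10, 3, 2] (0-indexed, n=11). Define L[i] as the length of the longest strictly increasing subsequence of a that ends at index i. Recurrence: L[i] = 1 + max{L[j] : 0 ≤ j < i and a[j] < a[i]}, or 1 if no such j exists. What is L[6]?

   i    0    1    2    3    4    5    6    7    8    9   10
a[i]    1   10    9    9    5    2    1    3   10    3    2
L[i]    1    2    2    2    2    2    1    3    4    3    2

1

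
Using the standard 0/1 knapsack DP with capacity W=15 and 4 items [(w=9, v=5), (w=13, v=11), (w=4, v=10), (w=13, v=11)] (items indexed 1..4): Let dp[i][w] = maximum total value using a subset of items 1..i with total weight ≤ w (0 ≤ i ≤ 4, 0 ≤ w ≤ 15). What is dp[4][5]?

i\w   0   1   2   3   4   5   6   7   8   9  10  11  12  13  14  15
  0   0   0   0   0   0   0   0   0   0   0   0   0   0   0   0   0
  1   0   0   0   0   0   0   0   0   0   5   5   5   5   5   5   5
  2   0   0   0   0   0   0   0   0   0   5   5   5   5  11  11  11
  3   0   0   0   0  10  10  10  10  10  10  10  10  10  15  15  15
  4   0   0   0   0  10  10  10  10  10  10  10  10  10  15  15  15

10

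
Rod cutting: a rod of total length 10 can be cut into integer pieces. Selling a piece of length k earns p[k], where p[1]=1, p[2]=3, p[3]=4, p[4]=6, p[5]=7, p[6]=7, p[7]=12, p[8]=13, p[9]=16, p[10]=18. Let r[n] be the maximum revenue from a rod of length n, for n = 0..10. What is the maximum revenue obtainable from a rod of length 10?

18

   n    0    1    2    3    4    5    6    7    8    9   10
r[n]    0    1    3    4    6    7    9   12   13   16   18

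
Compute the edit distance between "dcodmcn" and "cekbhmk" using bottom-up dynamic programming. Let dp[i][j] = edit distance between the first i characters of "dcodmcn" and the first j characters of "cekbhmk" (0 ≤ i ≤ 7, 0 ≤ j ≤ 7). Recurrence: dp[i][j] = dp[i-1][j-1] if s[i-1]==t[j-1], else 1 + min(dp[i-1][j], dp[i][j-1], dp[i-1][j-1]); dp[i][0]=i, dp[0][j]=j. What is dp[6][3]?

   ''  c  e  k  b  h  m  k
''  0  1  2  3  4  5  6  7
 d  1  1  2  3  4  5  6  7
 c  2  1  2  3  4  5  6  7
 o  3  2  2  3  4  5  6  7
 d  4  3  3  3  4  5  6  7
 m  5  4  4  4  4  5  5  6
 c  6  5  5  5  5  5  6  6
 n  7  6  6  6  6  6  6  7

5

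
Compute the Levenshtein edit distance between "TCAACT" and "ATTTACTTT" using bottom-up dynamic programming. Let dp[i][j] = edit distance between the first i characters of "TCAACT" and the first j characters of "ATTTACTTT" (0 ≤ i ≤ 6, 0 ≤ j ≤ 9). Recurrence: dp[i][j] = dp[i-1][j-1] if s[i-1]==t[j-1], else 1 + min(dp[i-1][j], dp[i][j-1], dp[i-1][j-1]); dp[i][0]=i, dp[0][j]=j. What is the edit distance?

5

   ''  A  T  T  T  A  C  T  T  T
''  0  1  2  3  4  5  6  7  8  9
 T  1  1  1  2  3  4  5  6  7  8
 C  2  2  2  2  3  4  4  5  6  7
 A  3  2  3  3  3  3  4  5  6  7
 A  4  3  3  4  4  3  4  5  6  7
 C  5  4  4  4  5  4  3  4  5  6
 T  6  5  4  4  4  5  4  3  4  5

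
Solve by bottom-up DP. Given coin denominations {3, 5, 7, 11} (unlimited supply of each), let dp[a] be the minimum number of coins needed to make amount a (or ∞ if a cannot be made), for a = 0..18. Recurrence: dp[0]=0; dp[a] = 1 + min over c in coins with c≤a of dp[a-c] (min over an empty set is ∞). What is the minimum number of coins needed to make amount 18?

2

 a  0  1  2  3  4  5  6  7  8  9 10 11 12 13 14 15 16 17 18
dp  0  -  -  1  -  1  2  1  2  3  2  1  2  3  2  3  2  3  2
(- denotes ∞ / unreachable)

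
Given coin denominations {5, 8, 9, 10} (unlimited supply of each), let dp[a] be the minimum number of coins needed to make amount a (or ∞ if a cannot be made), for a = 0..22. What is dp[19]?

2

 a  0  1  2  3  4  5  6  7  8  9 10 11 12 13 14 15 16 17 18 19 20 21 22
dp  0  -  -  -  -  1  -  -  1  1  1  -  -  2  2  2  2  2  2  2  2  3  3
(- denotes ∞ / unreachable)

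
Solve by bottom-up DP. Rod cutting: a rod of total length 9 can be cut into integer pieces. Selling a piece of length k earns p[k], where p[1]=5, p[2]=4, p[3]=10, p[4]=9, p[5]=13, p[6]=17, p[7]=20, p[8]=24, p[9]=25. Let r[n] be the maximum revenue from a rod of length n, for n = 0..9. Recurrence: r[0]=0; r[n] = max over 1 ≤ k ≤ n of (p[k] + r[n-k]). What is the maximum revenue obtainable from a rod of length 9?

   n    0    1    2    3    4    5    6    7    8    9
r[n]    0    5   10   15   20   25   30   35   40   45

45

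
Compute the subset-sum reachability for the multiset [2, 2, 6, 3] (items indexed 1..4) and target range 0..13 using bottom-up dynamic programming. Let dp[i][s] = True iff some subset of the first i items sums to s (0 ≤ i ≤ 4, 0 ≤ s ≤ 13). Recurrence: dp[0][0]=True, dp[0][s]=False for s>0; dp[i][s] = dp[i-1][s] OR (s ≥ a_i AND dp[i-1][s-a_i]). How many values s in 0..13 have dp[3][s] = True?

i\s   0   1   2   3   4   5   6   7   8   9  10  11  12  13
  0   T   F   F   F   F   F   F   F   F   F   F   F   F   F
  1   T   F   T   F   F   F   F   F   F   F   F   F   F   F
  2   T   F   T   F   T   F   F   F   F   F   F   F   F   F
  3   T   F   T   F   T   F   T   F   T   F   T   F   F   F
  4   T   F   T   T   T   T   T   T   T   T   T   T   F   T

6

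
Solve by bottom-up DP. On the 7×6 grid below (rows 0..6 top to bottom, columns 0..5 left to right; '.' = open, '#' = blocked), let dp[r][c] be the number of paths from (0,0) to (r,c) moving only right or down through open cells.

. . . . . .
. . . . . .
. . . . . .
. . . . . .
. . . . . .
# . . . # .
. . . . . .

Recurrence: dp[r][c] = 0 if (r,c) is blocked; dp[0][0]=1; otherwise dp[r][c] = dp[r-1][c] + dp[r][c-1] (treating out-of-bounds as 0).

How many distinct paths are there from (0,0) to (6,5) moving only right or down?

r\c   0   1   2   3   4   5
  0   1   1   1   1   1   1
  1   1   2   3   4   5   6
  2   1   3   6  10  15  21
  3   1   4  10  20  35  56
  4   1   5  15  35  70 126
  5   0   5  20  55   0 126
  6   0   5  25  80  80 206

206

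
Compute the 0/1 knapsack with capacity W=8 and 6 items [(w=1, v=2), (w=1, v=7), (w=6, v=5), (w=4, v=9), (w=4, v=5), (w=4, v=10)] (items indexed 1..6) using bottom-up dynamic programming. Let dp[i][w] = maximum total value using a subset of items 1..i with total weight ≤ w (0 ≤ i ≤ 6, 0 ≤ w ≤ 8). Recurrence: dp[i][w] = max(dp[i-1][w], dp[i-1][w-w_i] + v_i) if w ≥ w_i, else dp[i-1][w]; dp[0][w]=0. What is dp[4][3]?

i\w   0   1   2   3   4   5   6   7   8
  0   0   0   0   0   0   0   0   0   0
  1   0   2   2   2   2   2   2   2   2
  2   0   7   9   9   9   9   9   9   9
  3   0   7   9   9   9   9   9  12  14
  4   0   7   9   9   9  16  18  18  18
  5   0   7   9   9   9  16  18  18  18
  6   0   7   9   9  10  17  19  19  19

9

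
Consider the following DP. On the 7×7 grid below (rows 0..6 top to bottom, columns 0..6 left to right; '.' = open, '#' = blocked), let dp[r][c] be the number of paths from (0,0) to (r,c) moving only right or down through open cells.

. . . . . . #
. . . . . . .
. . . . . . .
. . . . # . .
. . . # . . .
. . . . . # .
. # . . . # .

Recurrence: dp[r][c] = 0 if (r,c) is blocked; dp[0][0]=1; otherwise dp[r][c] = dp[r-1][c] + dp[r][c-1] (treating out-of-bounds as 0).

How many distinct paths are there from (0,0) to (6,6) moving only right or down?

69

r\c   0   1   2   3   4   5   6
  0   1   1   1   1   1   1   0
  1   1   2   3   4   5   6   6
  2   1   3   6  10  15  21  27
  3   1   4  10  20   0  21  48
  4   1   5  15   0   0  21  69
  5   1   6  21  21  21   0  69
  6   1   0  21  42  63   0  69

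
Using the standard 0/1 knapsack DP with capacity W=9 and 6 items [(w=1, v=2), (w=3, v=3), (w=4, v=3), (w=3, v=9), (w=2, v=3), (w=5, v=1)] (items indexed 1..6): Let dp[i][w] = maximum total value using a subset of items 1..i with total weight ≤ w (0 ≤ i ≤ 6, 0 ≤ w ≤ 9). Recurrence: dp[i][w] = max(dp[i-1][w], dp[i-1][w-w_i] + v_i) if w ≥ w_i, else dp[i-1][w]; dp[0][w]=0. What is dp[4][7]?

i\w   0   1   2   3   4   5   6   7   8   9
  0   0   0   0   0   0   0   0   0   0   0
  1   0   2   2   2   2   2   2   2   2   2
  2   0   2   2   3   5   5   5   5   5   5
  3   0   2   2   3   5   5   5   6   8   8
  4   0   2   2   9  11  11  12  14  14  14
  5   0   2   3   9  11  12  14  14  15  17
  6   0   2   3   9  11  12  14  14  15  17

14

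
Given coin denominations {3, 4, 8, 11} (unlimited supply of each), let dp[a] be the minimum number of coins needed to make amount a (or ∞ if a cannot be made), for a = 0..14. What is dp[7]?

 a  0  1  2  3  4  5  6  7  8  9 10 11 12 13 14
dp  0  -  -  1  1  -  2  2  1  3  3  1  2  4  2
(- denotes ∞ / unreachable)

2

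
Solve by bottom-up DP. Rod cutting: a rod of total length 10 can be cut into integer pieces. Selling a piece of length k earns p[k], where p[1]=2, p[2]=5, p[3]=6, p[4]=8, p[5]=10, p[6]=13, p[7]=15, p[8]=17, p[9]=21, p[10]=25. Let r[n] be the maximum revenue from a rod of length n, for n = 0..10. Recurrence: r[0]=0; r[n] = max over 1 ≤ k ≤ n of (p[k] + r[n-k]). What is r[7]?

   n    0    1    2    3    4    5    6    7    8    9   10
r[n]    0    2    5    7   10   12   15   17   20   22   25

17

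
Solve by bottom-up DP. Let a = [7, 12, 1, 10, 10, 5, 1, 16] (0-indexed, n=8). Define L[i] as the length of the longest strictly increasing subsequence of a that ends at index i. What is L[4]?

2

   i    0    1    2    3    4    5    6    7
a[i]    7   12    1   10   10    5    1   16
L[i]    1    2    1    2    2    2    1    3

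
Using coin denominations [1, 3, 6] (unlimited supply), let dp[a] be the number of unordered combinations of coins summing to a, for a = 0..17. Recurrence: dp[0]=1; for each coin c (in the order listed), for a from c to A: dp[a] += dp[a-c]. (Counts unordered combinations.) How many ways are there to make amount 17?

after  coin     0     1     2     3     4     5     6     7     8     9    10    11    12    13    14    15    16    17
          1     1     1     1     1     1     1     1     1     1     1     1     1     1     1     1     1     1     1
          3     1     1     1     2     2     2     3     3     3     4     4     4     5     5     5     6     6     6
          6     1     1     1     2     2     2     4     4     4     6     6     6     9     9     9    12    12    12

12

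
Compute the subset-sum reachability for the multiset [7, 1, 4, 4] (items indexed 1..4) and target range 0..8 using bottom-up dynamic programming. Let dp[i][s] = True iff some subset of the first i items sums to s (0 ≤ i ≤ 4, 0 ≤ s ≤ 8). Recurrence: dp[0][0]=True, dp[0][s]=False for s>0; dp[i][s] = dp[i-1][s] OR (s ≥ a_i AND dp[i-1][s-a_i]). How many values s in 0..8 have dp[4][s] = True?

i\s   0   1   2   3   4   5   6   7   8
  0   T   F   F   F   F   F   F   F   F
  1   T   F   F   F   F   F   F   T   F
  2   T   T   F   F   F   F   F   T   T
  3   T   T   F   F   T   T   F   T   T
  4   T   T   F   F   T   T   F   T   T

6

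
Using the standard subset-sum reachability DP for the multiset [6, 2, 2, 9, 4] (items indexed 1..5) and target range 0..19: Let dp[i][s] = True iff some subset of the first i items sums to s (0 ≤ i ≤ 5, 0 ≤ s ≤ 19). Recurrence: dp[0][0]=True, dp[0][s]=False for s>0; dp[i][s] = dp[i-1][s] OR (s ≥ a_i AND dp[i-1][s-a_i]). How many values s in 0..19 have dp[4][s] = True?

12

i\s   0   1   2   3   4   5   6   7   8   9  10  11  12  13  14  15  16  17  18  19
  0   T   F   F   F   F   F   F   F   F   F   F   F   F   F   F   F   F   F   F   F
  1   T   F   F   F   F   F   T   F   F   F   F   F   F   F   F   F   F   F   F   F
  2   T   F   T   F   F   F   T   F   T   F   F   F   F   F   F   F   F   F   F   F
  3   T   F   T   F   T   F   T   F   T   F   T   F   F   F   F   F   F   F   F   F
  4   T   F   T   F   T   F   T   F   T   T   T   T   F   T   F   T   F   T   F   T
  5   T   F   T   F   T   F   T   F   T   T   T   T   T   T   T   T   F   T   F   T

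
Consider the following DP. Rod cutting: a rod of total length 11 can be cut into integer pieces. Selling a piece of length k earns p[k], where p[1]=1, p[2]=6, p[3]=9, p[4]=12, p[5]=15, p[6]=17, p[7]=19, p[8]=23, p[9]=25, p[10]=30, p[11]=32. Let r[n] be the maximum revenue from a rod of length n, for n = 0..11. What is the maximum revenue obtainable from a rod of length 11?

33

   n    0    1    2    3    4    5    6    7    8    9   10   11
r[n]    0    1    6    9   12   15   18   21   24   27   30   33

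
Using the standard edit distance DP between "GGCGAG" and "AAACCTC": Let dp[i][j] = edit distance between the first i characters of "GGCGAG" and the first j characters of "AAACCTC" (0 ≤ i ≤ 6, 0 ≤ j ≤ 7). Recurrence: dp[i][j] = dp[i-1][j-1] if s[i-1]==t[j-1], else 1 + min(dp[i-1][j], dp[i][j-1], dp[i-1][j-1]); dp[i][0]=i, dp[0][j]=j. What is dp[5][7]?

6

   ''  A  A  A  C  C  T  C
''  0  1  2  3  4  5  6  7
 G  1  1  2  3  4  5  6  7
 G  2  2  2  3  4  5  6  7
 C  3  3  3  3  3  4  5  6
 G  4  4  4  4  4  4  5  6
 A  5  4  4  4  5  5  5  6
 G  6  5  5  5  5  6  6  6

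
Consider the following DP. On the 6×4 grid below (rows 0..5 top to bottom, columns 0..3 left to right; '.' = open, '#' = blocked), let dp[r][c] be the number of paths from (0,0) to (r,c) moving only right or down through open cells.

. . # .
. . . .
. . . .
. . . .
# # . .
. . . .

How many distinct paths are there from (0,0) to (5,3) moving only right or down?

34

r\c   0   1   2   3
  0   1   1   0   0
  1   1   2   2   2
  2   1   3   5   7
  3   1   4   9  16
  4   0   0   9  25
  5   0   0   9  34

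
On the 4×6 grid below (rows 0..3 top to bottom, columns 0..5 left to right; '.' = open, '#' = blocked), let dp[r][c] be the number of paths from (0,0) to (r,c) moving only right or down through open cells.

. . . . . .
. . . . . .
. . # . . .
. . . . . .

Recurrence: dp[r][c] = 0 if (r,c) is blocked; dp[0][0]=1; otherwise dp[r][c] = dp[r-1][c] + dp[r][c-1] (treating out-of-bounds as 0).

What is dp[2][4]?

9

r\c   0   1   2   3   4   5
  0   1   1   1   1   1   1
  1   1   2   3   4   5   6
  2   1   3   0   4   9  15
  3   1   4   4   8  17  32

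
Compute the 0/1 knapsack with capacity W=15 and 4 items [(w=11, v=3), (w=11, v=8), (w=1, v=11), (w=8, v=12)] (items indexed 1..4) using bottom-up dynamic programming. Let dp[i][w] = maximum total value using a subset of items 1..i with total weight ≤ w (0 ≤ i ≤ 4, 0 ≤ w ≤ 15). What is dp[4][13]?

i\w   0   1   2   3   4   5   6   7   8   9  10  11  12  13  14  15
  0   0   0   0   0   0   0   0   0   0   0   0   0   0   0   0   0
  1   0   0   0   0   0   0   0   0   0   0   0   3   3   3   3   3
  2   0   0   0   0   0   0   0   0   0   0   0   8   8   8   8   8
  3   0  11  11  11  11  11  11  11  11  11  11  11  19  19  19  19
  4   0  11  11  11  11  11  11  11  12  23  23  23  23  23  23  23

23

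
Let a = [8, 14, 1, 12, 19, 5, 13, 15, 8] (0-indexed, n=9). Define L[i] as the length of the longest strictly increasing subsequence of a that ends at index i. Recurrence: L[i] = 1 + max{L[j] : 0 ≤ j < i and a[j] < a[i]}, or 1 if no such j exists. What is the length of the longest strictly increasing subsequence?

   i    0    1    2    3    4    5    6    7    8
a[i]    8   14    1   12   19    5   13   15    8
L[i]    1    2    1    2    3    2    3    4    3

4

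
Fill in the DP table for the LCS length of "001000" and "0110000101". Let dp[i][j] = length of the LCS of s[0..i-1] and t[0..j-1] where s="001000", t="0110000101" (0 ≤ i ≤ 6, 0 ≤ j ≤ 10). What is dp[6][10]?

5

   ''  0  1  1  0  0  0  0  1  0  1
''  0  0  0  0  0  0  0  0  0  0  0
 0  0  1  1  1  1  1  1  1  1  1  1
 0  0  1  1  1  2  2  2  2  2  2  2
 1  0  1  2  2  2  2  2  2  3  3  3
 0  0  1  2  2  3  3  3  3  3  4  4
 0  0  1  2  2  3  4  4  4  4  4  4
 0  0  1  2  2  3  4  5  5  5  5  5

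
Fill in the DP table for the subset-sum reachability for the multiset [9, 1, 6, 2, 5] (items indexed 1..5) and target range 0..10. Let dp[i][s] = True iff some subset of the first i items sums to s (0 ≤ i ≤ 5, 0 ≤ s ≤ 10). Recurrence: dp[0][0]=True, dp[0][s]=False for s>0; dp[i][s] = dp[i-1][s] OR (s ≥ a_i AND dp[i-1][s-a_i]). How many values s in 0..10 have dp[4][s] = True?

i\s   0   1   2   3   4   5   6   7   8   9  10
  0   T   F   F   F   F   F   F   F   F   F   F
  1   T   F   F   F   F   F   F   F   F   T   F
  2   T   T   F   F   F   F   F   F   F   T   T
  3   T   T   F   F   F   F   T   T   F   T   T
  4   T   T   T   T   F   F   T   T   T   T   T
  5   T   T   T   T   F   T   T   T   T   T   T

9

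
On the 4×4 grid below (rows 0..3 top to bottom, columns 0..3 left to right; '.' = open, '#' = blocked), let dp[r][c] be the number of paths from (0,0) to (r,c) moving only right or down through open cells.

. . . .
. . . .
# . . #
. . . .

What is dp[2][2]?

5

r\c   0   1   2   3
  0   1   1   1   1
  1   1   2   3   4
  2   0   2   5   0
  3   0   2   7   7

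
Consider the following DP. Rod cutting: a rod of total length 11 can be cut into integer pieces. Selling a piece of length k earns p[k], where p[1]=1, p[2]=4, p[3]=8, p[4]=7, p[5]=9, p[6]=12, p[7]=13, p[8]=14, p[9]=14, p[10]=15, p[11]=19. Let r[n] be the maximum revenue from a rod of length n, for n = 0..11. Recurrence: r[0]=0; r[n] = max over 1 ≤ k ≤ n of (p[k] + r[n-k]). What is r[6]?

   n    0    1    2    3    4    5    6    7    8    9   10   11
r[n]    0    1    4    8    9   12   16   17   20   24   25   28

16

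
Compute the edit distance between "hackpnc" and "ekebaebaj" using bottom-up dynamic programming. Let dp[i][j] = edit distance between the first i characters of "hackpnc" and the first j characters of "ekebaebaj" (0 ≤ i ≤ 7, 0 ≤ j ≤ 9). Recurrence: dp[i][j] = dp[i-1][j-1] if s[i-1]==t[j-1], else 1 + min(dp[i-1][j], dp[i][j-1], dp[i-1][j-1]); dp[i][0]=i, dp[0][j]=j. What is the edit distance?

   ''  e  k  e  b  a  e  b  a  j
''  0  1  2  3  4  5  6  7  8  9
 h  1  1  2  3  4  5  6  7  8  9
 a  2  2  2  3  4  4  5  6  7  8
 c  3  3  3  3  4  5  5  6  7  8
 k  4  4  3  4  4  5  6  6  7  8
 p  5  5  4  4  5  5  6  7  7  8
 n  6  6  5  5  5  6  6  7  8  8
 c  7  7  6  6  6  6  7  7  8  9

9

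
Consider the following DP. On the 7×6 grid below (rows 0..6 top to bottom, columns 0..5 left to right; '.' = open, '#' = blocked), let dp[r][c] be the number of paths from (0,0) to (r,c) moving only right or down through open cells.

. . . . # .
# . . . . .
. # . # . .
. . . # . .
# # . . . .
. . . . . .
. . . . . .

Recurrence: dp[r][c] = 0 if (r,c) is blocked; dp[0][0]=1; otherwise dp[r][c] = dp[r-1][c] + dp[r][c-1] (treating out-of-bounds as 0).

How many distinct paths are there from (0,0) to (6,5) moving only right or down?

38

r\c   0   1   2   3   4   5
  0   1   1   1   1   0   0
  1   0   1   2   3   3   3
  2   0   0   2   0   3   6
  3   0   0   2   0   3   9
  4   0   0   2   2   5  14
  5   0   0   2   4   9  23
  6   0   0   2   6  15  38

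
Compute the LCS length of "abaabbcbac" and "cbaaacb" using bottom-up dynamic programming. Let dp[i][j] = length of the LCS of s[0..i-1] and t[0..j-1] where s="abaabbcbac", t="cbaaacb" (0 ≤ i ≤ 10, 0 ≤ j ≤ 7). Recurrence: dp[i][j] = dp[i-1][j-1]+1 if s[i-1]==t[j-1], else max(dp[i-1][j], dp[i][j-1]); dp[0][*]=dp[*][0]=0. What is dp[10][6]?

   ''  c  b  a  a  a  c  b
''  0  0  0  0  0  0  0  0
 a  0  0  0  1  1  1  1  1
 b  0  0  1  1  1  1  1  2
 a  0  0  1  2  2  2  2  2
 a  0  0  1  2  3  3  3  3
 b  0  0  1  2  3  3  3  4
 b  0  0  1  2  3  3  3  4
 c  0  1  1  2  3  3  4  4
 b  0  1  2  2  3  3  4  5
 a  0  1  2  3  3  4  4  5
 c  0  1  2  3  3  4  5  5

5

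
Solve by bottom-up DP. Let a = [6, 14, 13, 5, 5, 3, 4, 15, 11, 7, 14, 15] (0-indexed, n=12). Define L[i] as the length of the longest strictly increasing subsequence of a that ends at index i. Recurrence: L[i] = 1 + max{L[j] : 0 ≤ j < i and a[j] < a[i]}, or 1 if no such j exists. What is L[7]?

   i    0    1    2    3    4    5    6    7    8    9   10   11
a[i]    6   14   13    5    5    3    4   15   11    7   14   15
L[i]    1    2    2    1    1    1    2    3    3    3    4    5

3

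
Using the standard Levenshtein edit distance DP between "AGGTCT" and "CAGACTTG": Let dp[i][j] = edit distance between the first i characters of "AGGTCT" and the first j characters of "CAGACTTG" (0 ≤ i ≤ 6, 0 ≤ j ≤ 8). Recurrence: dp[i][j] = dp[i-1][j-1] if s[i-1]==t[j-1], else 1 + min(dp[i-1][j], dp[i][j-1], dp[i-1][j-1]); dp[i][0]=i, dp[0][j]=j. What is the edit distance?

5

   ''  C  A  G  A  C  T  T  G
''  0  1  2  3  4  5  6  7  8
 A  1  1  1  2  3  4  5  6  7
 G  2  2  2  1  2  3  4  5  6
 G  3  3  3  2  2  3  4  5  5
 T  4  4  4  3  3  3  3  4  5
 C  5  4  5  4  4  3  4  4  5
 T  6  5  5  5  5  4  3  4  5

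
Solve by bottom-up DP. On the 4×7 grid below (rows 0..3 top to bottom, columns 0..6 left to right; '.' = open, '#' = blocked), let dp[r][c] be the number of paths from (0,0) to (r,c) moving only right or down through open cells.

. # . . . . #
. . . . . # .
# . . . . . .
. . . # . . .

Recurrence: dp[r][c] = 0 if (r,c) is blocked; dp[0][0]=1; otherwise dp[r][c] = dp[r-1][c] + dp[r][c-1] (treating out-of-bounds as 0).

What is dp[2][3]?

3

r\c   0   1   2   3   4   5   6
  0   1   0   0   0   0   0   0
  1   1   1   1   1   1   0   0
  2   0   1   2   3   4   4   4
  3   0   1   3   0   4   8  12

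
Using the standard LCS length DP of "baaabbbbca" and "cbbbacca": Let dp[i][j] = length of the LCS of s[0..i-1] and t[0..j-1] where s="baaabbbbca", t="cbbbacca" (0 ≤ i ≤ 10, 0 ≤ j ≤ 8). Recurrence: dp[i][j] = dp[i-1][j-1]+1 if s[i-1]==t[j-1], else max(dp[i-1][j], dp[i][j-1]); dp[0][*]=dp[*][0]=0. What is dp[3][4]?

1

   ''  c  b  b  b  a  c  c  a
''  0  0  0  0  0  0  0  0  0
 b  0  0  1  1  1  1  1  1  1
 a  0  0  1  1  1  2  2  2  2
 a  0  0  1  1  1  2  2  2  3
 a  0  0  1  1  1  2  2  2  3
 b  0  0  1  2  2  2  2  2  3
 b  0  0  1  2  3  3  3  3  3
 b  0  0  1  2  3  3  3  3  3
 b  0  0  1  2  3  3  3  3  3
 c  0  1  1  2  3  3  4  4  4
 a  0  1  1  2  3  4  4  4  5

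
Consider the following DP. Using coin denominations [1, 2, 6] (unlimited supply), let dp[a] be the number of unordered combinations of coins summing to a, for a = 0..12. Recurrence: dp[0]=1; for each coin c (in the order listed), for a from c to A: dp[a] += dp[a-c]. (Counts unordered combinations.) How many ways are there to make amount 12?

after  coin     0     1     2     3     4     5     6     7     8     9    10    11    12
          1     1     1     1     1     1     1     1     1     1     1     1     1     1
          2     1     1     2     2     3     3     4     4     5     5     6     6     7
          6     1     1     2     2     3     3     5     5     7     7     9     9    12

12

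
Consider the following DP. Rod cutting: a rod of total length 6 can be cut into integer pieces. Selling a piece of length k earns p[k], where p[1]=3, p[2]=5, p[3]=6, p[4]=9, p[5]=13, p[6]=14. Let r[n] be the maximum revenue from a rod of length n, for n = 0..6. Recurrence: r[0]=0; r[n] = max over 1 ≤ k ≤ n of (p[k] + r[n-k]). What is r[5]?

15

   n    0    1    2    3    4    5    6
r[n]    0    3    6    9   12   15   18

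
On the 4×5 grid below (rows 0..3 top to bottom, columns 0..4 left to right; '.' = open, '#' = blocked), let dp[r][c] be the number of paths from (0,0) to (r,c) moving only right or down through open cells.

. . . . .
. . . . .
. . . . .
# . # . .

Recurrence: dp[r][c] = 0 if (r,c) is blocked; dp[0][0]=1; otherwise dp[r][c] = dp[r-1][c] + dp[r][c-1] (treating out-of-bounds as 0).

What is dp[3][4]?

r\c   0   1   2   3   4
  0   1   1   1   1   1
  1   1   2   3   4   5
  2   1   3   6  10  15
  3   0   3   0  10  25

25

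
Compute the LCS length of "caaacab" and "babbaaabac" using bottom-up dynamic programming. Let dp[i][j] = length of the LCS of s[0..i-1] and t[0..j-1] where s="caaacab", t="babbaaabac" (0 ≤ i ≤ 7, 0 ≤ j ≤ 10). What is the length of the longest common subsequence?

   ''  b  a  b  b  a  a  a  b  a  c
''  0  0  0  0  0  0  0  0  0  0  0
 c  0  0  0  0  0  0  0  0  0  0  1
 a  0  0  1  1  1  1  1  1  1  1  1
 a  0  0  1  1  1  2  2  2  2  2  2
 a  0  0  1  1  1  2  3  3  3  3  3
 c  0  0  1  1  1  2  3  3  3  3  4
 a  0  0  1  1  1  2  3  4  4  4  4
 b  0  1  1  2  2  2  3  4  5  5  5

5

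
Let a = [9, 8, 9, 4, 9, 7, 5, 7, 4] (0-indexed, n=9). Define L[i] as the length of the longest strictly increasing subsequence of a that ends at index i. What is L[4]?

2

   i    0    1    2    3    4    5    6    7    8
a[i]    9    8    9    4    9    7    5    7    4
L[i]    1    1    2    1    2    2    2    3    1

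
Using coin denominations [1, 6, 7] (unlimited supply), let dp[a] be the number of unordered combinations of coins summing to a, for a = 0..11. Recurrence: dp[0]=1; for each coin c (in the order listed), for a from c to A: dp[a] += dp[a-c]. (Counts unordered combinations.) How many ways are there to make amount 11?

after  coin     0     1     2     3     4     5     6     7     8     9    10    11
          1     1     1     1     1     1     1     1     1     1     1     1     1
          6     1     1     1     1     1     1     2     2     2     2     2     2
          7     1     1     1     1     1     1     2     3     3     3     3     3

3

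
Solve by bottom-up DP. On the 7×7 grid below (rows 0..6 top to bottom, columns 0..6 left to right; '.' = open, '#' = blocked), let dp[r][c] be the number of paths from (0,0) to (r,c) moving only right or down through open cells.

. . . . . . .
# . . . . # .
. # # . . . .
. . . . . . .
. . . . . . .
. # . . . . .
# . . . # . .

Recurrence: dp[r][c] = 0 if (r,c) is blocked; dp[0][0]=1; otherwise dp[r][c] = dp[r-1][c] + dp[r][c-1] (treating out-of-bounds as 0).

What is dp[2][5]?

r\c   0   1   2   3   4   5   6
  0   1   1   1   1   1   1   1
  1   0   1   2   3   4   0   1
  2   0   0   0   3   7   7   8
  3   0   0   0   3  10  17  25
  4   0   0   0   3  13  30  55
  5   0   0   0   3  16  46 101
  6   0   0   0   3   0  46 147

7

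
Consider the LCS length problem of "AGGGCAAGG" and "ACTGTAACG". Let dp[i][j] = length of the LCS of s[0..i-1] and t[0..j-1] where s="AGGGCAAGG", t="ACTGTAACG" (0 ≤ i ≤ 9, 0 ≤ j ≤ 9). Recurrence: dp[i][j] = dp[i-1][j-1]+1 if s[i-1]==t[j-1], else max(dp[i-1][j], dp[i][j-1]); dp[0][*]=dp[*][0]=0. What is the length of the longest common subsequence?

5

   ''  A  C  T  G  T  A  A  C  G
''  0  0  0  0  0  0  0  0  0  0
 A  0  1  1  1  1  1  1  1  1  1
 G  0  1  1  1  2  2  2  2  2  2
 G  0  1  1  1  2  2  2  2  2  3
 G  0  1  1  1  2  2  2  2  2  3
 C  0  1  2  2  2  2  2  2  3  3
 A  0  1  2  2  2  2  3  3  3  3
 A  0  1  2  2  2  2  3  4  4  4
 G  0  1  2  2  3  3  3  4  4  5
 G  0  1  2  2  3  3  3  4  4  5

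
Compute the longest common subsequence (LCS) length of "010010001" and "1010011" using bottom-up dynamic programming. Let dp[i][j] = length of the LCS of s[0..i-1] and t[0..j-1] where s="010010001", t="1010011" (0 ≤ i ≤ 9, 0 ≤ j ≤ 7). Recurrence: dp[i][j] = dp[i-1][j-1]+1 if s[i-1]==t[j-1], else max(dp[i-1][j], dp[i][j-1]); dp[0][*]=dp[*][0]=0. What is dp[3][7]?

3

   ''  1  0  1  0  0  1  1
''  0  0  0  0  0  0  0  0
 0  0  0  1  1  1  1  1  1
 1  0  1  1  2  2  2  2  2
 0  0  1  2  2  3  3  3  3
 0  0  1  2  2  3  4  4  4
 1  0  1  2  3  3  4  5  5
 0  0  1  2  3  4  4  5  5
 0  0  1  2  3  4  5  5  5
 0  0  1  2  3  4  5  5  5
 1  0  1  2  3  4  5  6  6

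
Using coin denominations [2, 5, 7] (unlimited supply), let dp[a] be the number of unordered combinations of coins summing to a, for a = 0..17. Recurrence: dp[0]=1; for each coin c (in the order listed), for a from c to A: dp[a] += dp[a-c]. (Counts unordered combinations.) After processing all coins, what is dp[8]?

1

after  coin     0     1     2     3     4     5     6     7     8     9    10    11    12    13    14    15    16    17
          2     1     0     1     0     1     0     1     0     1     0     1     0     1     0     1     0     1     0
          5     1     0     1     0     1     1     1     1     1     1     2     1     2     1     2     2     2     2
          7     1     0     1     0     1     1     1     2     1     2     2     2     3     2     4     3     4     4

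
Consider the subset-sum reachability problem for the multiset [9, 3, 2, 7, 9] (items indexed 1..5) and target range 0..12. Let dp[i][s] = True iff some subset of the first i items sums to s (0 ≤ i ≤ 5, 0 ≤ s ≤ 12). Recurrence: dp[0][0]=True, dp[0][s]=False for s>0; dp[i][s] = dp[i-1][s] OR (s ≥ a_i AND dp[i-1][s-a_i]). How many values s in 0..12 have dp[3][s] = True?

i\s   0   1   2   3   4   5   6   7   8   9  10  11  12
  0   T   F   F   F   F   F   F   F   F   F   F   F   F
  1   T   F   F   F   F   F   F   F   F   T   F   F   F
  2   T   F   F   T   F   F   F   F   F   T   F   F   T
  3   T   F   T   T   F   T   F   F   F   T   F   T   T
  4   T   F   T   T   F   T   F   T   F   T   T   T   T
  5   T   F   T   T   F   T   F   T   F   T   T   T   T

7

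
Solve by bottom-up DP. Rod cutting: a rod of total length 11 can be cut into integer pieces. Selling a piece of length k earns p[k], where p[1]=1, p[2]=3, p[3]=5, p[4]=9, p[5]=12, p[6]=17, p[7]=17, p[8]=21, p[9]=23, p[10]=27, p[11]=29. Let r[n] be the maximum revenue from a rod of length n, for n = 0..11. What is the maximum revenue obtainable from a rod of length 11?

   n    0    1    2    3    4    5    6    7    8    9   10   11
r[n]    0    1    3    5    9   12   17   18   21   23   27   29

29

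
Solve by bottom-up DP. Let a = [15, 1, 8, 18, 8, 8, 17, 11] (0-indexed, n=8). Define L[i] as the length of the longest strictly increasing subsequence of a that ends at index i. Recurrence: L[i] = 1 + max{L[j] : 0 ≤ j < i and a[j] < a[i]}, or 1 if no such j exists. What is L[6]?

   i    0    1    2    3    4    5    6    7
a[i]   15    1    8   18    8    8   17   11
L[i]    1    1    2    3    2    2    3    3

3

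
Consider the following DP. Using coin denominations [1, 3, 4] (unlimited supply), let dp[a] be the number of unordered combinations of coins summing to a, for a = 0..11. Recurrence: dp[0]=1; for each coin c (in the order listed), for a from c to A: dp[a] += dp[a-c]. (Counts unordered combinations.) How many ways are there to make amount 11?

9

after  coin     0     1     2     3     4     5     6     7     8     9    10    11
          1     1     1     1     1     1     1     1     1     1     1     1     1
          3     1     1     1     2     2     2     3     3     3     4     4     4
          4     1     1     1     2     3     3     4     5     6     7     8     9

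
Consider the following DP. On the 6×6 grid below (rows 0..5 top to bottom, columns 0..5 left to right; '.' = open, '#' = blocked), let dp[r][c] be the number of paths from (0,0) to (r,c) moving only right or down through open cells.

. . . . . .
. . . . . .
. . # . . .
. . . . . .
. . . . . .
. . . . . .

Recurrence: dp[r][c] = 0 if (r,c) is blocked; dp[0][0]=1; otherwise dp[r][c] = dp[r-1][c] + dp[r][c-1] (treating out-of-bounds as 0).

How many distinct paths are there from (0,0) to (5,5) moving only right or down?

r\c   0   1   2   3   4   5
  0   1   1   1   1   1   1
  1   1   2   3   4   5   6
  2   1   3   0   4   9  15
  3   1   4   4   8  17  32
  4   1   5   9  17  34  66
  5   1   6  15  32  66 132

132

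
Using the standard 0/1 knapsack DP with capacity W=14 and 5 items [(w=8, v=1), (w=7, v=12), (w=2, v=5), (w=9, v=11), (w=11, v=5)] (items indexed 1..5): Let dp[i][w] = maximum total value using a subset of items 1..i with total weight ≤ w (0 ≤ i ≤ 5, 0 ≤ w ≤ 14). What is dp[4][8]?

i\w   0   1   2   3   4   5   6   7   8   9  10  11  12  13  14
  0   0   0   0   0   0   0   0   0   0   0   0   0   0   0   0
  1   0   0   0   0   0   0   0   0   1   1   1   1   1   1   1
  2   0   0   0   0   0   0   0  12  12  12  12  12  12  12  12
  3   0   0   5   5   5   5   5  12  12  17  17  17  17  17  17
  4   0   0   5   5   5   5   5  12  12  17  17  17  17  17  17
  5   0   0   5   5   5   5   5  12  12  17  17  17  17  17  17

12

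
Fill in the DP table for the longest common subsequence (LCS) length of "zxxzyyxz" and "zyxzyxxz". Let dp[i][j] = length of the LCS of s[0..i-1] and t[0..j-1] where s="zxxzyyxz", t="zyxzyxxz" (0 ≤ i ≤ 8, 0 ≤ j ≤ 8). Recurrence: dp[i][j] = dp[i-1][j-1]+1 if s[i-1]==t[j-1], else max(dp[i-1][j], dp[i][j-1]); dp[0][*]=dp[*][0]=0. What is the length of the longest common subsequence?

   ''  z  y  x  z  y  x  x  z
''  0  0  0  0  0  0  0  0  0
 z  0  1  1  1  1  1  1  1  1
 x  0  1  1  2  2  2  2  2  2
 x  0  1  1  2  2  2  3  3  3
 z  0  1  1  2  3  3  3  3  4
 y  0  1  2  2  3  4  4  4  4
 y  0  1  2  2  3  4  4  4  4
 x  0  1  2  3  3  4  5  5  5
 z  0  1  2  3  4  4  5  5  6

6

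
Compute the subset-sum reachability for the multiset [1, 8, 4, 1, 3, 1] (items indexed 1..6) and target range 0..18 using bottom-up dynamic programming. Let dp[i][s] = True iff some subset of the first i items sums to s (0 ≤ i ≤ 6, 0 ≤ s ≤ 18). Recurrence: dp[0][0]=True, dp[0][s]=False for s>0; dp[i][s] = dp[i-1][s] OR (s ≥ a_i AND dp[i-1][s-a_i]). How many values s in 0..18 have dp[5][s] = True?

i\s   0   1   2   3   4   5   6   7   8   9  10  11  12  13  14  15  16  17  18
  0   T   F   F   F   F   F   F   F   F   F   F   F   F   F   F   F   F   F   F
  1   T   T   F   F   F   F   F   F   F   F   F   F   F   F   F   F   F   F   F
  2   T   T   F   F   F   F   F   F   T   T   F   F   F   F   F   F   F   F   F
  3   T   T   F   F   T   T   F   F   T   T   F   F   T   T   F   F   F   F   F
  4   T   T   T   F   T   T   T   F   T   T   T   F   T   T   T   F   F   F   F
  5   T   T   T   T   T   T   T   T   T   T   T   T   T   T   T   T   T   T   F
  6   T   T   T   T   T   T   T   T   T   T   T   T   T   T   T   T   T   T   T

18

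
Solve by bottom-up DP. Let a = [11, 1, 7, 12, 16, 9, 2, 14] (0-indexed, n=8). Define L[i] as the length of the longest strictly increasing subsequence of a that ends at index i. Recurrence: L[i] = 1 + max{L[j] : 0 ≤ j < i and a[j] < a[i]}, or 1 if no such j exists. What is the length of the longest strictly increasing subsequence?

4

   i    0    1    2    3    4    5    6    7
a[i]   11    1    7   12   16    9    2   14
L[i]    1    1    2    3    4    3    2    4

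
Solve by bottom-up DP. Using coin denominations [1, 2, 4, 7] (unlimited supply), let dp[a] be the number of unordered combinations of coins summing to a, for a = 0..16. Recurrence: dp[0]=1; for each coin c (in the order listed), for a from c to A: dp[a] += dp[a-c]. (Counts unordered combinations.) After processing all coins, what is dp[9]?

11

after  coin     0     1     2     3     4     5     6     7     8     9    10    11    12    13    14    15    16
          1     1     1     1     1     1     1     1     1     1     1     1     1     1     1     1     1     1
          2     1     1     2     2     3     3     4     4     5     5     6     6     7     7     8     8     9
          4     1     1     2     2     4     4     6     6     9     9    12    12    16    16    20    20    25
          7     1     1     2     2     4     4     6     7    10    11    14    16    20    22    27    30    36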